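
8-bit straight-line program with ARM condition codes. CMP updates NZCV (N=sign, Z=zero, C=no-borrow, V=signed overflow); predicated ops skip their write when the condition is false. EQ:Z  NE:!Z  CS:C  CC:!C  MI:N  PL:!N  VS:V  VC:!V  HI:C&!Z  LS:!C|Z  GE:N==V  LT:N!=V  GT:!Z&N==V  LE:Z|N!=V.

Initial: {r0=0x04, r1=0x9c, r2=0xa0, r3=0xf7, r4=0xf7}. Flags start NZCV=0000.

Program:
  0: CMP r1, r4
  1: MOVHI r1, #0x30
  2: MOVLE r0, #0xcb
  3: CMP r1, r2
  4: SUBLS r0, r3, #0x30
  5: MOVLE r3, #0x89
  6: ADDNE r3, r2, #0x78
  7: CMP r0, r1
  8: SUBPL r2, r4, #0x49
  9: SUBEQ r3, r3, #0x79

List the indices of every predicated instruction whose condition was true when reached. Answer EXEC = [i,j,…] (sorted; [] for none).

EXEC = [2,4,5,6,8]

[0] flags=1000 → (cmp)
[1] flags=1000 HI?F → skip
[2] flags=1000 LE?T → r0=0xcb
[3] flags=1000 → (cmp)
[4] flags=1000 LS?T → r0=0xc7
[5] flags=1000 LE?T → r3=0x89
[6] flags=1000 NE?T → r3=0x18
[7] flags=0010 → (cmp)
[8] flags=0010 PL?T → r2=0xae
[9] flags=0010 EQ?F → skip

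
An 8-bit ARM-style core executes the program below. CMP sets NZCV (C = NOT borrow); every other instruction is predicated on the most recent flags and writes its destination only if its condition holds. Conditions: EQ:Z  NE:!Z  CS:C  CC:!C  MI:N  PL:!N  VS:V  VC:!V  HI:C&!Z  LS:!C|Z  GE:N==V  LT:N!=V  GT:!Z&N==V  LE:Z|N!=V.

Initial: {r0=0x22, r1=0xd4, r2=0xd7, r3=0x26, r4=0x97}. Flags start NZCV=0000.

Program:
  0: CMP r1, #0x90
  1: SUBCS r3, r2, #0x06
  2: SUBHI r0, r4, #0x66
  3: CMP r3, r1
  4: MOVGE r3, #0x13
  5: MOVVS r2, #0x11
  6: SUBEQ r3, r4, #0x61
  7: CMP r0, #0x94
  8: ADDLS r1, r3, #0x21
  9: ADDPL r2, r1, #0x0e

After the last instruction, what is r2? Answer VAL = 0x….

0: ✓ CMP  NZCV=0010
1: ✓ SUBCS  r3←0xd1
2: ✓ SUBHI  r0←0x31
3: ✓ CMP  NZCV=1000
4: · MOVGE
5: · MOVVS
6: · SUBEQ
7: ✓ CMP  NZCV=1001
8: ✓ ADDLS  r1←0xf2
9: · ADDPL

VAL = 0xd7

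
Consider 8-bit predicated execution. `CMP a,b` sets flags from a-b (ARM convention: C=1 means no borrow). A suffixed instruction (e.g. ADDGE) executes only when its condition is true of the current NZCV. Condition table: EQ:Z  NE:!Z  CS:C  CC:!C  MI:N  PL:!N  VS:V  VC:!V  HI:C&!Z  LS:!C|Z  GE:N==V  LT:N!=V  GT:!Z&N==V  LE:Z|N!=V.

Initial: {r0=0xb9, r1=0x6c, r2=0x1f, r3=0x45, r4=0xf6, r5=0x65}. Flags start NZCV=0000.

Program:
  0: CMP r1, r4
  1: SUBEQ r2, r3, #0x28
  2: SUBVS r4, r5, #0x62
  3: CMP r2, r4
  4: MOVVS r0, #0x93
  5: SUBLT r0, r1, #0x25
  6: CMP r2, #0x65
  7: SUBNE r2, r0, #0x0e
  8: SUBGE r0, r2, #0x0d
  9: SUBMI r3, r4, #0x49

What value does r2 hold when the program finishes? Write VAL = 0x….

[0] flags=0000 → (cmp)
[1] flags=0000 EQ?F → skip
[2] flags=0000 VS?F → skip
[3] flags=0000 → (cmp)
[4] flags=0000 VS?F → skip
[5] flags=0000 LT?F → skip
[6] flags=1000 → (cmp)
[7] flags=1000 NE?T → r2=0xab
[8] flags=1000 GE?F → skip
[9] flags=1000 MI?T → r3=0xad

VAL = 0xab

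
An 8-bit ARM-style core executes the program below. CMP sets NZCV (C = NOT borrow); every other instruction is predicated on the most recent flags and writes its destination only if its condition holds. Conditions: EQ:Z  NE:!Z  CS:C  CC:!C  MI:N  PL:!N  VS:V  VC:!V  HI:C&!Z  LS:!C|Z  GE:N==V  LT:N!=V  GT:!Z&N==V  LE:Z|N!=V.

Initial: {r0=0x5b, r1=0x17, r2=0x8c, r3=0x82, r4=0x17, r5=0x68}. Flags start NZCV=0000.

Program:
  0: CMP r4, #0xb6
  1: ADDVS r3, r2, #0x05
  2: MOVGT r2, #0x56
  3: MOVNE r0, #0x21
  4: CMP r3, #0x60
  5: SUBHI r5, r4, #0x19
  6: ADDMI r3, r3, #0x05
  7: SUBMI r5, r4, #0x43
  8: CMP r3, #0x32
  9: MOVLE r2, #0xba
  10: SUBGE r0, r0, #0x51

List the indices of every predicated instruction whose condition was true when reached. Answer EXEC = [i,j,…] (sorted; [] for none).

[0] flags=0000 → (cmp)
[1] flags=0000 VS?F → skip
[2] flags=0000 GT?T → r2=0x56
[3] flags=0000 NE?T → r0=0x21
[4] flags=0011 → (cmp)
[5] flags=0011 HI?T → r5=0xfe
[6] flags=0011 MI?F → skip
[7] flags=0011 MI?F → skip
[8] flags=0011 → (cmp)
[9] flags=0011 LE?T → r2=0xba
[10] flags=0011 GE?F → skip

EXEC = [2,3,5,9]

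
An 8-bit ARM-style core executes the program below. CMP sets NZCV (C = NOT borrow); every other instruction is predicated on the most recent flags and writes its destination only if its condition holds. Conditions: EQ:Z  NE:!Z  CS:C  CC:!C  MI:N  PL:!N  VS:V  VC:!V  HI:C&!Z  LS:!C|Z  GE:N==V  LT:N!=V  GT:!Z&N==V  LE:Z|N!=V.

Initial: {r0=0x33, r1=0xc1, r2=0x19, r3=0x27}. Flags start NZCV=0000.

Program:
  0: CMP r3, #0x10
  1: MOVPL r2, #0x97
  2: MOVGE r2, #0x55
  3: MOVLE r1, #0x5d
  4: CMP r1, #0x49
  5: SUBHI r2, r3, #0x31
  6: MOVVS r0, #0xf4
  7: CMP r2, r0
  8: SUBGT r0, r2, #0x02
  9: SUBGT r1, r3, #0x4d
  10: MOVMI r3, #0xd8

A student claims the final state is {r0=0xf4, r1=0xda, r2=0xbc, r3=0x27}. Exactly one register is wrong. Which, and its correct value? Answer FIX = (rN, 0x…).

FIX = (r2, 0xf6)

[0] flags=0010 → (cmp)
[1] flags=0010 PL?T → r2=0x97
[2] flags=0010 GE?T → r2=0x55
[3] flags=0010 LE?F → skip
[4] flags=0011 → (cmp)
[5] flags=0011 HI?T → r2=0xf6
[6] flags=0011 VS?T → r0=0xf4
[7] flags=0010 → (cmp)
[8] flags=0010 GT?T → r0=0xf4
[9] flags=0010 GT?T → r1=0xda
[10] flags=0010 MI?F → skip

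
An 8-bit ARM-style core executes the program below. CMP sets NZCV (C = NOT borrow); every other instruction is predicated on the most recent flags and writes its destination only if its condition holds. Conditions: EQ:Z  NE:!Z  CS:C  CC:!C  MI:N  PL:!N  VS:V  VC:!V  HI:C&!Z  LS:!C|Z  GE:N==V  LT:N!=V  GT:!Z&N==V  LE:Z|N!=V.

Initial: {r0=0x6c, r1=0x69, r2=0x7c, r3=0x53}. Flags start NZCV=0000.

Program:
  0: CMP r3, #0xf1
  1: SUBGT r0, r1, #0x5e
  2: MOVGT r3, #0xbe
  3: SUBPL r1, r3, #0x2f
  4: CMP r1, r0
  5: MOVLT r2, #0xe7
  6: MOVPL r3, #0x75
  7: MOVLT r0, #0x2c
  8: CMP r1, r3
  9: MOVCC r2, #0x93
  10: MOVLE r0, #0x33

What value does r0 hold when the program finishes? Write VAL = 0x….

VAL = 0x33

0: ✓ CMP  NZCV=0000
1: ✓ SUBGT  r0←0x0b
2: ✓ MOVGT  r3←0xbe
3: ✓ SUBPL  r1←0x8f
4: ✓ CMP  NZCV=1010
5: ✓ MOVLT  r2←0xe7
6: · MOVPL
7: ✓ MOVLT  r0←0x2c
8: ✓ CMP  NZCV=1000
9: ✓ MOVCC  r2←0x93
10: ✓ MOVLE  r0←0x33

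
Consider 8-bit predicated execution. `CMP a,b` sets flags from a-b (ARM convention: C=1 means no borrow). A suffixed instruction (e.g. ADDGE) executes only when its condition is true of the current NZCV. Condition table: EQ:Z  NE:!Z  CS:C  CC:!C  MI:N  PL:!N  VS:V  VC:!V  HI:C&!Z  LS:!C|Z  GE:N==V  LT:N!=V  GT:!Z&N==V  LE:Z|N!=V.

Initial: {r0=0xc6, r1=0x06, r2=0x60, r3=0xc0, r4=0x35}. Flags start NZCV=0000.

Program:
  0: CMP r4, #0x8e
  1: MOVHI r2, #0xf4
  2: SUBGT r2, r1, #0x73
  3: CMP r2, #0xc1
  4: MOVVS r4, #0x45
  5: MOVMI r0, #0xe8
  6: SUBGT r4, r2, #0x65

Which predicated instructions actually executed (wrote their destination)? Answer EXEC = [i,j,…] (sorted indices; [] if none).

EXEC = [2,5]

0: ✓ CMP  NZCV=1001
1: · MOVHI
2: ✓ SUBGT  r2←0x93
3: ✓ CMP  NZCV=1000
4: · MOVVS
5: ✓ MOVMI  r0←0xe8
6: · SUBGT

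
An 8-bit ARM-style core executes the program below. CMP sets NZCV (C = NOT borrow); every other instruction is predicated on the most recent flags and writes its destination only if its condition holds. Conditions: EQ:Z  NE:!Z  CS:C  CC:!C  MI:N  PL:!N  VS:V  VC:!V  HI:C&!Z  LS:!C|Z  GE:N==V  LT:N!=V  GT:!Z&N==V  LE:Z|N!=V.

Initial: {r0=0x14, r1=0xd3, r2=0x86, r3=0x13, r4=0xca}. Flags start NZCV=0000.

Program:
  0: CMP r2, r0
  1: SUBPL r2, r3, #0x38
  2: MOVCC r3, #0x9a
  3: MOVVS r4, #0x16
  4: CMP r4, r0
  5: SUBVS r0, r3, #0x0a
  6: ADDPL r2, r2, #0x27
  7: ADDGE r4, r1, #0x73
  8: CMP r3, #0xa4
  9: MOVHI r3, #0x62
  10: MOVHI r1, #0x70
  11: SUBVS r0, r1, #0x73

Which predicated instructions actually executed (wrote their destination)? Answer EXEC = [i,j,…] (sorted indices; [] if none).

[0] flags=0011 → (cmp)
[1] flags=0011 PL?T → r2=0xdb
[2] flags=0011 CC?F → skip
[3] flags=0011 VS?T → r4=0x16
[4] flags=0010 → (cmp)
[5] flags=0010 VS?F → skip
[6] flags=0010 PL?T → r2=0x02
[7] flags=0010 GE?T → r4=0x46
[8] flags=0000 → (cmp)
[9] flags=0000 HI?F → skip
[10] flags=0000 HI?F → skip
[11] flags=0000 VS?F → skip

EXEC = [1,3,6,7]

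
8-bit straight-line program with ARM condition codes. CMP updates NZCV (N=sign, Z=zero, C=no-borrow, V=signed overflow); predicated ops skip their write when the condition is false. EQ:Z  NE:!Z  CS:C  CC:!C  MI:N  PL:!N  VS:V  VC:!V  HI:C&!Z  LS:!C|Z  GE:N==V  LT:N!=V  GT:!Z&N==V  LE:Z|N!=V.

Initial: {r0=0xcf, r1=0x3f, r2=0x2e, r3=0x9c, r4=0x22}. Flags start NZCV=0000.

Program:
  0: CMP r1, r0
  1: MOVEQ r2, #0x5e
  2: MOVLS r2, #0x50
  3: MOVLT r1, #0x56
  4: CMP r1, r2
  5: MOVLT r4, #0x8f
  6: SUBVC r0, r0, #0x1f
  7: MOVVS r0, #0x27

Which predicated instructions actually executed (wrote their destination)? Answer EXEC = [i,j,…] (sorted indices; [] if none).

0: ✓ CMP  NZCV=0000
1: · MOVEQ
2: ✓ MOVLS  r2←0x50
3: · MOVLT
4: ✓ CMP  NZCV=1000
5: ✓ MOVLT  r4←0x8f
6: ✓ SUBVC  r0←0xb0
7: · MOVVS

EXEC = [2,5,6]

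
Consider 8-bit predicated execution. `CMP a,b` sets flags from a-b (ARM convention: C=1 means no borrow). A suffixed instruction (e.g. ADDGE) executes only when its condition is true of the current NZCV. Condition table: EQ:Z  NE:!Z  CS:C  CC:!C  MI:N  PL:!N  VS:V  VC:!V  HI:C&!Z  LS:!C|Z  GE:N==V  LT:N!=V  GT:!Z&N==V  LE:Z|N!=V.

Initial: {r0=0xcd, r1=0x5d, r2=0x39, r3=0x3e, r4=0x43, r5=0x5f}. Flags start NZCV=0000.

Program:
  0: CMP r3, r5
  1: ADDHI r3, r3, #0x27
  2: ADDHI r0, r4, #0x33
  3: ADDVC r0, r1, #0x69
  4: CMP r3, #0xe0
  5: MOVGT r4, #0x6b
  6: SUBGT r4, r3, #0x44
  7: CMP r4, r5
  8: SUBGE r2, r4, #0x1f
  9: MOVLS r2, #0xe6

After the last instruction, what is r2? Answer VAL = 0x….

0: ✓ CMP  NZCV=1000
1: · ADDHI
2: · ADDHI
3: ✓ ADDVC  r0←0xc6
4: ✓ CMP  NZCV=0000
5: ✓ MOVGT  r4←0x6b
6: ✓ SUBGT  r4←0xfa
7: ✓ CMP  NZCV=1010
8: · SUBGE
9: · MOVLS

VAL = 0x39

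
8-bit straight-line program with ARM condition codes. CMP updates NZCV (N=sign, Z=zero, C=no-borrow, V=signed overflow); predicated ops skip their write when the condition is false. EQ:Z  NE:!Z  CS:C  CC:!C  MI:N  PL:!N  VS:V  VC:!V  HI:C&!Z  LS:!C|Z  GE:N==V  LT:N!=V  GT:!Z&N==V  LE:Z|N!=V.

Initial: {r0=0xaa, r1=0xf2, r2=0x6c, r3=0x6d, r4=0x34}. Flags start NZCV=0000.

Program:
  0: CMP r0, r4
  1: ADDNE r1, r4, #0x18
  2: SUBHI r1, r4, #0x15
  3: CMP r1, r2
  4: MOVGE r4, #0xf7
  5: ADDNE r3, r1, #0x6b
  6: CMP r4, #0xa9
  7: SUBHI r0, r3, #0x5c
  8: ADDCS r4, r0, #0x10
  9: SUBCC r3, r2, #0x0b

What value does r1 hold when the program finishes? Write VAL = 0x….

0: ✓ CMP  NZCV=0011
1: ✓ ADDNE  r1←0x4c
2: ✓ SUBHI  r1←0x1f
3: ✓ CMP  NZCV=1000
4: · MOVGE
5: ✓ ADDNE  r3←0x8a
6: ✓ CMP  NZCV=1001
7: · SUBHI
8: · ADDCS
9: ✓ SUBCC  r3←0x61

VAL = 0x1f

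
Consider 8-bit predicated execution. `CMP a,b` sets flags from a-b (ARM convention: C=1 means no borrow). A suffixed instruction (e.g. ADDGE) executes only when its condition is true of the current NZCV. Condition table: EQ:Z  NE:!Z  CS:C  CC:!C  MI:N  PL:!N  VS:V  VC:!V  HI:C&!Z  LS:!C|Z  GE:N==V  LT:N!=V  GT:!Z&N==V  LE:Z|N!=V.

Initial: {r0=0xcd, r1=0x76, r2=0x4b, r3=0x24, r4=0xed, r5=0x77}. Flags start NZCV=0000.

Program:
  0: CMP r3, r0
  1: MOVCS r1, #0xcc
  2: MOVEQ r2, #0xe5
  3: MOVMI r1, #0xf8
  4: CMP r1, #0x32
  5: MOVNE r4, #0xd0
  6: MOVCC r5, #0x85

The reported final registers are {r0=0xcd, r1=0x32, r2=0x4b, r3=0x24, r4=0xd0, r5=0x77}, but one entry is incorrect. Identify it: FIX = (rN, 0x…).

FIX = (r1, 0x76)

[0] flags=0000 → (cmp)
[1] flags=0000 CS?F → skip
[2] flags=0000 EQ?F → skip
[3] flags=0000 MI?F → skip
[4] flags=0010 → (cmp)
[5] flags=0010 NE?T → r4=0xd0
[6] flags=0010 CC?F → skip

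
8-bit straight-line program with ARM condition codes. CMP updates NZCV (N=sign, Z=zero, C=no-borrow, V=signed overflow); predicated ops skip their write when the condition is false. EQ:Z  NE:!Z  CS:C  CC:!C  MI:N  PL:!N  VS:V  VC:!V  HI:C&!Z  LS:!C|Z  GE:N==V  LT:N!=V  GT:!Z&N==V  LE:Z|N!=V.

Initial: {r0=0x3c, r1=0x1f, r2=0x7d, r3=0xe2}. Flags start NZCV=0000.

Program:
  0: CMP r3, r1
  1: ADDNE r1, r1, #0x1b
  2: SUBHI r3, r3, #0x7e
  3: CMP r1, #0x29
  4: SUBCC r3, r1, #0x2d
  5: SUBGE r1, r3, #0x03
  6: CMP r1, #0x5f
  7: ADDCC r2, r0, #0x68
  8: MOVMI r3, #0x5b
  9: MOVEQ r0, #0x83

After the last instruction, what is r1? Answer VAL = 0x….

VAL = 0x61

[0] flags=1010 → (cmp)
[1] flags=1010 NE?T → r1=0x3a
[2] flags=1010 HI?T → r3=0x64
[3] flags=0010 → (cmp)
[4] flags=0010 CC?F → skip
[5] flags=0010 GE?T → r1=0x61
[6] flags=0010 → (cmp)
[7] flags=0010 CC?F → skip
[8] flags=0010 MI?F → skip
[9] flags=0010 EQ?F → skip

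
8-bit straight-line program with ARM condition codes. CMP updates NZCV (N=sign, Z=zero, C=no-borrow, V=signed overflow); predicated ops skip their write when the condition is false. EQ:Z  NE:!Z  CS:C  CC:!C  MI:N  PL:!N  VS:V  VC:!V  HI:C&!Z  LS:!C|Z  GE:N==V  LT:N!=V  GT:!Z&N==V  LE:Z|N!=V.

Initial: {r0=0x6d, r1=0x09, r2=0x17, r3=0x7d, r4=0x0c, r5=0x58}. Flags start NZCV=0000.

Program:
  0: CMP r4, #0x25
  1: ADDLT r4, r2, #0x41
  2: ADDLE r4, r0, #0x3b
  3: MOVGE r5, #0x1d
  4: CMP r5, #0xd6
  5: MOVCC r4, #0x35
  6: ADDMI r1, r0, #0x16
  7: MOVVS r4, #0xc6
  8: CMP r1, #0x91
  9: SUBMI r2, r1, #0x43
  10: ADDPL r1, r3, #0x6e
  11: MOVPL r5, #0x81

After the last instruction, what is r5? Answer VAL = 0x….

VAL = 0x58

[0] flags=1000 → (cmp)
[1] flags=1000 LT?T → r4=0x58
[2] flags=1000 LE?T → r4=0xa8
[3] flags=1000 GE?F → skip
[4] flags=1001 → (cmp)
[5] flags=1001 CC?T → r4=0x35
[6] flags=1001 MI?T → r1=0x83
[7] flags=1001 VS?T → r4=0xc6
[8] flags=1000 → (cmp)
[9] flags=1000 MI?T → r2=0x40
[10] flags=1000 PL?F → skip
[11] flags=1000 PL?F → skip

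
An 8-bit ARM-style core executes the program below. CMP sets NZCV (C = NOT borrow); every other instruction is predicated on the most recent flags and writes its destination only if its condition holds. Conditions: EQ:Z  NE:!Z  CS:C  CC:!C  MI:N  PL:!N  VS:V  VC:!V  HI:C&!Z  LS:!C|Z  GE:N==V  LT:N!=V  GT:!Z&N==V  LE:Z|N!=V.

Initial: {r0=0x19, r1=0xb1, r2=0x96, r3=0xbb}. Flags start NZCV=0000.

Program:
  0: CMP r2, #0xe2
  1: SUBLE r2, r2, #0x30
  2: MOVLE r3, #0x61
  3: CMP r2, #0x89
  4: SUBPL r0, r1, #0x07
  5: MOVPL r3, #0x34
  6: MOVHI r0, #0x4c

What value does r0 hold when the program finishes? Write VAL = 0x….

0: ✓ CMP  NZCV=1000
1: ✓ SUBLE  r2←0x66
2: ✓ MOVLE  r3←0x61
3: ✓ CMP  NZCV=1001
4: · SUBPL
5: · MOVPL
6: · MOVHI

VAL = 0x19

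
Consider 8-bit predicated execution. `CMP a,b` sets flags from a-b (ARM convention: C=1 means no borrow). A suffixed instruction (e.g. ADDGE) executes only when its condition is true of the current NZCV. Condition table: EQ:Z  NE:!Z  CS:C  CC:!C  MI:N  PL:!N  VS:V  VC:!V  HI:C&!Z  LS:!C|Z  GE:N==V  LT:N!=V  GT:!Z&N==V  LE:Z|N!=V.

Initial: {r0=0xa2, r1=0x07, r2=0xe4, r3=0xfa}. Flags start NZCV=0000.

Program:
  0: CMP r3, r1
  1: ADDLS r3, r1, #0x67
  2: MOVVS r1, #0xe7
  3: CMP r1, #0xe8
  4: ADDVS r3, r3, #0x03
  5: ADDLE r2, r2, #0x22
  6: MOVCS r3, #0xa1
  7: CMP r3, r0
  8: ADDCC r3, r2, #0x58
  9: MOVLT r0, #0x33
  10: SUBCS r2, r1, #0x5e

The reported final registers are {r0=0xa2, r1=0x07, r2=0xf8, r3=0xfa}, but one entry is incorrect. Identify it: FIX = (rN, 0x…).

FIX = (r2, 0xa9)

[0] flags=1010 → (cmp)
[1] flags=1010 LS?F → skip
[2] flags=1010 VS?F → skip
[3] flags=0000 → (cmp)
[4] flags=0000 VS?F → skip
[5] flags=0000 LE?F → skip
[6] flags=0000 CS?F → skip
[7] flags=0010 → (cmp)
[8] flags=0010 CC?F → skip
[9] flags=0010 LT?F → skip
[10] flags=0010 CS?T → r2=0xa9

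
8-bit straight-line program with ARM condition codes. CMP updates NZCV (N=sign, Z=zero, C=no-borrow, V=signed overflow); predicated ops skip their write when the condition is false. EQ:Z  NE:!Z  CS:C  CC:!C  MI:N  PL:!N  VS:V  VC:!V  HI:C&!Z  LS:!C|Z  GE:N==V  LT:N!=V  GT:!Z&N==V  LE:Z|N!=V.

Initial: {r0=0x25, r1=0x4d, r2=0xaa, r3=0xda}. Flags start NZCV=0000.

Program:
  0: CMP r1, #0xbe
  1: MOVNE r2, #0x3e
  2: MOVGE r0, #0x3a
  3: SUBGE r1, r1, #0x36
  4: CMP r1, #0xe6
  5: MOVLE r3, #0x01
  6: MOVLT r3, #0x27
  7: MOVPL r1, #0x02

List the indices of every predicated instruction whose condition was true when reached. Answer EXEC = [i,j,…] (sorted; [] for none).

[0] flags=1001 → (cmp)
[1] flags=1001 NE?T → r2=0x3e
[2] flags=1001 GE?T → r0=0x3a
[3] flags=1001 GE?T → r1=0x17
[4] flags=0000 → (cmp)
[5] flags=0000 LE?F → skip
[6] flags=0000 LT?F → skip
[7] flags=0000 PL?T → r1=0x02

EXEC = [1,2,3,7]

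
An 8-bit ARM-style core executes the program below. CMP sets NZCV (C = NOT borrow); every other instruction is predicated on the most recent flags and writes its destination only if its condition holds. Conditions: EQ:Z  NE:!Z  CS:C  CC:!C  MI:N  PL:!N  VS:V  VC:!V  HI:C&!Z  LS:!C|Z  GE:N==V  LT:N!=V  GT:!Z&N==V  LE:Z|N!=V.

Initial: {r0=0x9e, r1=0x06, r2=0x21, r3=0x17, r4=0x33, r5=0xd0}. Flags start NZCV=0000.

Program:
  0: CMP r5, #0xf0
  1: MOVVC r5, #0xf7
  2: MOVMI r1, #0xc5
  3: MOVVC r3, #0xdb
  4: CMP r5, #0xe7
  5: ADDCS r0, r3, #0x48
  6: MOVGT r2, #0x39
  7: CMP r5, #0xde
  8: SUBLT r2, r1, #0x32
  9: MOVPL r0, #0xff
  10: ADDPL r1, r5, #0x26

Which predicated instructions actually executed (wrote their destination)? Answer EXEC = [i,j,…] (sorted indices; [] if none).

EXEC = [1,2,3,5,6,9,10]

[0] flags=1000 → (cmp)
[1] flags=1000 VC?T → r5=0xf7
[2] flags=1000 MI?T → r1=0xc5
[3] flags=1000 VC?T → r3=0xdb
[4] flags=0010 → (cmp)
[5] flags=0010 CS?T → r0=0x23
[6] flags=0010 GT?T → r2=0x39
[7] flags=0010 → (cmp)
[8] flags=0010 LT?F → skip
[9] flags=0010 PL?T → r0=0xff
[10] flags=0010 PL?T → r1=0x1d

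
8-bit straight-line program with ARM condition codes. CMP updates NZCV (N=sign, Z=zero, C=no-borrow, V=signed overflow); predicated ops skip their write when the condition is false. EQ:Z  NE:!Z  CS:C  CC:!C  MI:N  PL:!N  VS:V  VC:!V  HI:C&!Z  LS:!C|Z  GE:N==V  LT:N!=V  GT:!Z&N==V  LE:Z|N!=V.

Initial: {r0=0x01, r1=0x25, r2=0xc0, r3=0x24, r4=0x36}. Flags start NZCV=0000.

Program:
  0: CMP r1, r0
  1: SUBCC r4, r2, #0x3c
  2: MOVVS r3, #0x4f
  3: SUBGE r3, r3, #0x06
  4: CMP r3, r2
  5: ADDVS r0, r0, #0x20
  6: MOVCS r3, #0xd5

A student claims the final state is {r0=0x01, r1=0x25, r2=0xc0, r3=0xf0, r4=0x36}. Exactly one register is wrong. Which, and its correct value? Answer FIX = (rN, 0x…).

[0] flags=0010 → (cmp)
[1] flags=0010 CC?F → skip
[2] flags=0010 VS?F → skip
[3] flags=0010 GE?T → r3=0x1e
[4] flags=0000 → (cmp)
[5] flags=0000 VS?F → skip
[6] flags=0000 CS?F → skip

FIX = (r3, 0x1e)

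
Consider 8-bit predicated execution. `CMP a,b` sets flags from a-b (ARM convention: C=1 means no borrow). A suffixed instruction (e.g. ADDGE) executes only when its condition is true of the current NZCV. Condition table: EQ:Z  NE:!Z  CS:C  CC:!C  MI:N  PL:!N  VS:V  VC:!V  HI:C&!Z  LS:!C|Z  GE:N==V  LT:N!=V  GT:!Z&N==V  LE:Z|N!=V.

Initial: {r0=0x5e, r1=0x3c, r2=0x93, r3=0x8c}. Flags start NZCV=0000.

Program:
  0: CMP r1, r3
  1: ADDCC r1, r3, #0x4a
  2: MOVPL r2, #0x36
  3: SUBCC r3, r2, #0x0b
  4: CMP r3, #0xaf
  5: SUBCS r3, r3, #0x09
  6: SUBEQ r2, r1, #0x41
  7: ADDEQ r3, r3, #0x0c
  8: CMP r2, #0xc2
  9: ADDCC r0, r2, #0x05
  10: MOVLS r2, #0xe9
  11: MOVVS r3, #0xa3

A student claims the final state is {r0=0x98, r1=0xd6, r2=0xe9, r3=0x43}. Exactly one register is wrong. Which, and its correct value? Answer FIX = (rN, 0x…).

FIX = (r3, 0x88)

[0] flags=1001 → (cmp)
[1] flags=1001 CC?T → r1=0xd6
[2] flags=1001 PL?F → skip
[3] flags=1001 CC?T → r3=0x88
[4] flags=1000 → (cmp)
[5] flags=1000 CS?F → skip
[6] flags=1000 EQ?F → skip
[7] flags=1000 EQ?F → skip
[8] flags=1000 → (cmp)
[9] flags=1000 CC?T → r0=0x98
[10] flags=1000 LS?T → r2=0xe9
[11] flags=1000 VS?F → skip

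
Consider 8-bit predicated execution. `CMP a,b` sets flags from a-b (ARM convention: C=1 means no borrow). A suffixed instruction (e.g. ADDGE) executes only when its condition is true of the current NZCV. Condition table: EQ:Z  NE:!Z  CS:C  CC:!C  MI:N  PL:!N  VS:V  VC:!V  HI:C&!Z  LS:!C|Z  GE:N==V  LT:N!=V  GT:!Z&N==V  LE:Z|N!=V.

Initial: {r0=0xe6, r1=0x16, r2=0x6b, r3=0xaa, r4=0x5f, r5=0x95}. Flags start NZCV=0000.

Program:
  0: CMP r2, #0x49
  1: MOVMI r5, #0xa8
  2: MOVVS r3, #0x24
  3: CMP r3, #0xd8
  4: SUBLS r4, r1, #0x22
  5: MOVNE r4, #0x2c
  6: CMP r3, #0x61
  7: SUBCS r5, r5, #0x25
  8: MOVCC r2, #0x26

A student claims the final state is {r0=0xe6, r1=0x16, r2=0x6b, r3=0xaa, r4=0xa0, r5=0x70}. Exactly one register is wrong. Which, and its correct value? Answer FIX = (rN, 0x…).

0: ✓ CMP  NZCV=0010
1: · MOVMI
2: · MOVVS
3: ✓ CMP  NZCV=1000
4: ✓ SUBLS  r4←0xf4
5: ✓ MOVNE  r4←0x2c
6: ✓ CMP  NZCV=0011
7: ✓ SUBCS  r5←0x70
8: · MOVCC

FIX = (r4, 0x2c)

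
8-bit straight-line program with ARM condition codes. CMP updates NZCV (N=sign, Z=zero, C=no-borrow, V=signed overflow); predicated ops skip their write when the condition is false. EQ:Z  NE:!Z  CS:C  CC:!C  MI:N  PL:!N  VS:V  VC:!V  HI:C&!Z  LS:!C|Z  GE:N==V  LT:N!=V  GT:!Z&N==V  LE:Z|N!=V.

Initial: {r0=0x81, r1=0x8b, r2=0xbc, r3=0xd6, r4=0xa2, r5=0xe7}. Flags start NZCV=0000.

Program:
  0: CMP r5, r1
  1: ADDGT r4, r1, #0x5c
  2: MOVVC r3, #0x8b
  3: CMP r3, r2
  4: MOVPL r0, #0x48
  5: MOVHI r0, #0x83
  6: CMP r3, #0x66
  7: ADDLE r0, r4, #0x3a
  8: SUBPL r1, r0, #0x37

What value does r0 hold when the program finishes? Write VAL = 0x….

[0] flags=0010 → (cmp)
[1] flags=0010 GT?T → r4=0xe7
[2] flags=0010 VC?T → r3=0x8b
[3] flags=1000 → (cmp)
[4] flags=1000 PL?F → skip
[5] flags=1000 HI?F → skip
[6] flags=0011 → (cmp)
[7] flags=0011 LE?T → r0=0x21
[8] flags=0011 PL?T → r1=0xea

VAL = 0x21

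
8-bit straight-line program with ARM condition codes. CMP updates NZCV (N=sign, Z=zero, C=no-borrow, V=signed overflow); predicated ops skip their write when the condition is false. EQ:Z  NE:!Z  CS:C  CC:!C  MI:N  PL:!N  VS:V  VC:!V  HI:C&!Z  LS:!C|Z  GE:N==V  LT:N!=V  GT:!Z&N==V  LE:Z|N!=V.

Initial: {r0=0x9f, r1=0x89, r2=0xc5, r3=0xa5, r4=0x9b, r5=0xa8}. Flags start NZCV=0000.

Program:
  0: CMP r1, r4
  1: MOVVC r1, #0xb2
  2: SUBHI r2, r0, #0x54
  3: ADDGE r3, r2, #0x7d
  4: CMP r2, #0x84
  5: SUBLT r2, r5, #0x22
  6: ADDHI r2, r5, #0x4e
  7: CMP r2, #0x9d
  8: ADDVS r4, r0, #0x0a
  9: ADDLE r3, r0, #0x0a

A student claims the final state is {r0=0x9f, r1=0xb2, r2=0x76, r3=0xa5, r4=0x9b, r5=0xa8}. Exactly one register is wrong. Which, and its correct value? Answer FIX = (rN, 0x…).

FIX = (r2, 0xf6)

[0] flags=1000 → (cmp)
[1] flags=1000 VC?T → r1=0xb2
[2] flags=1000 HI?F → skip
[3] flags=1000 GE?F → skip
[4] flags=0010 → (cmp)
[5] flags=0010 LT?F → skip
[6] flags=0010 HI?T → r2=0xf6
[7] flags=0010 → (cmp)
[8] flags=0010 VS?F → skip
[9] flags=0010 LE?F → skip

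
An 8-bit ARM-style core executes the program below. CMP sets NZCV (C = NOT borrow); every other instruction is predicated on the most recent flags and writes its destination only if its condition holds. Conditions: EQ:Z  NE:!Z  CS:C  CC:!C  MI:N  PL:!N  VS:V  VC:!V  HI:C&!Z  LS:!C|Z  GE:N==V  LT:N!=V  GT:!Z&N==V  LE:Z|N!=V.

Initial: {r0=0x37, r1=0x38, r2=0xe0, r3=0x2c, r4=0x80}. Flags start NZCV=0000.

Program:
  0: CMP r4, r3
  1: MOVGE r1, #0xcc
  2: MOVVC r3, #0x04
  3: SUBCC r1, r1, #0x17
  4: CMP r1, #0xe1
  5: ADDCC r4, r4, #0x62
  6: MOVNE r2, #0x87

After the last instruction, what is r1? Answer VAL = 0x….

VAL = 0x38

[0] flags=0011 → (cmp)
[1] flags=0011 GE?F → skip
[2] flags=0011 VC?F → skip
[3] flags=0011 CC?F → skip
[4] flags=0000 → (cmp)
[5] flags=0000 CC?T → r4=0xe2
[6] flags=0000 NE?T → r2=0x87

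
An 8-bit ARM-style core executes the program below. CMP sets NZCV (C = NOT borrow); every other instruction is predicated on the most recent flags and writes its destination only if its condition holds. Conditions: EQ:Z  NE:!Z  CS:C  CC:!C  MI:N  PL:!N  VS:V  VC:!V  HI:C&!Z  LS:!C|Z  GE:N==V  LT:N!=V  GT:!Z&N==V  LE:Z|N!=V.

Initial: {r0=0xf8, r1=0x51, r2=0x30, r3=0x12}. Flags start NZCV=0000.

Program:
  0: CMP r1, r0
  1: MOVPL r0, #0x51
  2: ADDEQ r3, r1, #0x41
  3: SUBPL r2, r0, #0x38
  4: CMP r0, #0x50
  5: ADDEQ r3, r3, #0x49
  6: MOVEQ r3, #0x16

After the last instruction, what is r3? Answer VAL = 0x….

0: ✓ CMP  NZCV=0000
1: ✓ MOVPL  r0←0x51
2: · ADDEQ
3: ✓ SUBPL  r2←0x19
4: ✓ CMP  NZCV=0010
5: · ADDEQ
6: · MOVEQ

VAL = 0x12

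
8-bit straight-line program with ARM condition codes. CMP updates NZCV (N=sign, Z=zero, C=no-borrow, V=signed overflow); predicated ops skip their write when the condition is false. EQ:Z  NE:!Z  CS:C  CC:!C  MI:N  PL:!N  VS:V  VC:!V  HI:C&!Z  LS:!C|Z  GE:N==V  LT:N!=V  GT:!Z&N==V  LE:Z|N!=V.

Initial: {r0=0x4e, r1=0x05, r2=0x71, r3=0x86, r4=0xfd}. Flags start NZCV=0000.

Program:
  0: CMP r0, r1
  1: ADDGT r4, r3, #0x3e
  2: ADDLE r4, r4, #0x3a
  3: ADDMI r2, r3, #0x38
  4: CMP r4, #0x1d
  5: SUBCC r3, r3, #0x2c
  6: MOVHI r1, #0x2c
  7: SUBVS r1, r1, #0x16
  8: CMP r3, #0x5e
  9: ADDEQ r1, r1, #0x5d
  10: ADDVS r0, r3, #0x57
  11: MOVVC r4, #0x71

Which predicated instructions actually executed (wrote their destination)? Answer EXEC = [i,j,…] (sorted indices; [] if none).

0: ✓ CMP  NZCV=0010
1: ✓ ADDGT  r4←0xc4
2: · ADDLE
3: · ADDMI
4: ✓ CMP  NZCV=1010
5: · SUBCC
6: ✓ MOVHI  r1←0x2c
7: · SUBVS
8: ✓ CMP  NZCV=0011
9: · ADDEQ
10: ✓ ADDVS  r0←0xdd
11: · MOVVC

EXEC = [1,6,10]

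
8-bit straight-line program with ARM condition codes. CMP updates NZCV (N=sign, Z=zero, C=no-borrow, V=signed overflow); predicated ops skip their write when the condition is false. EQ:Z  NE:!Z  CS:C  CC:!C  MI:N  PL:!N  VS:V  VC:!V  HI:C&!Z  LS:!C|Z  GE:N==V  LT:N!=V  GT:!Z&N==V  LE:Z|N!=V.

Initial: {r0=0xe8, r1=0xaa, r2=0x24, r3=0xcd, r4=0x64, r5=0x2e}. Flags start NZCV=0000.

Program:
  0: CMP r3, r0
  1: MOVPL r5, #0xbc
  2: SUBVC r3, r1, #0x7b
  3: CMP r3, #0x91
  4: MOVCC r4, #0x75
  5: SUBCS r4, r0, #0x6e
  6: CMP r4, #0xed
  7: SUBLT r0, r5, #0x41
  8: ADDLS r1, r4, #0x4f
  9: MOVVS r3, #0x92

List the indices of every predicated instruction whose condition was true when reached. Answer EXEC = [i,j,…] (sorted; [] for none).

[0] flags=1000 → (cmp)
[1] flags=1000 PL?F → skip
[2] flags=1000 VC?T → r3=0x2f
[3] flags=1001 → (cmp)
[4] flags=1001 CC?T → r4=0x75
[5] flags=1001 CS?F → skip
[6] flags=1001 → (cmp)
[7] flags=1001 LT?F → skip
[8] flags=1001 LS?T → r1=0xc4
[9] flags=1001 VS?T → r3=0x92

EXEC = [2,4,8,9]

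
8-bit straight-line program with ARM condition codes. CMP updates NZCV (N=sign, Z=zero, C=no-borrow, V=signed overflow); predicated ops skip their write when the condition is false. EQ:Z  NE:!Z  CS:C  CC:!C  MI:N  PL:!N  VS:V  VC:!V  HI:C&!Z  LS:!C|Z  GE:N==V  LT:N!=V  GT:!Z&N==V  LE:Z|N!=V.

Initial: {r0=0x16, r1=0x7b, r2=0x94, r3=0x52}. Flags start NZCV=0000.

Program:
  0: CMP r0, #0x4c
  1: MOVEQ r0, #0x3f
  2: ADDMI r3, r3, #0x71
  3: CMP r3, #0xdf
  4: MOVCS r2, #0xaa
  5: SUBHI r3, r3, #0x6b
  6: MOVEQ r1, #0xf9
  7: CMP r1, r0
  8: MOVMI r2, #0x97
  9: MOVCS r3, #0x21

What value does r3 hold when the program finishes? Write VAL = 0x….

VAL = 0x21

[0] flags=1000 → (cmp)
[1] flags=1000 EQ?F → skip
[2] flags=1000 MI?T → r3=0xc3
[3] flags=1000 → (cmp)
[4] flags=1000 CS?F → skip
[5] flags=1000 HI?F → skip
[6] flags=1000 EQ?F → skip
[7] flags=0010 → (cmp)
[8] flags=0010 MI?F → skip
[9] flags=0010 CS?T → r3=0x21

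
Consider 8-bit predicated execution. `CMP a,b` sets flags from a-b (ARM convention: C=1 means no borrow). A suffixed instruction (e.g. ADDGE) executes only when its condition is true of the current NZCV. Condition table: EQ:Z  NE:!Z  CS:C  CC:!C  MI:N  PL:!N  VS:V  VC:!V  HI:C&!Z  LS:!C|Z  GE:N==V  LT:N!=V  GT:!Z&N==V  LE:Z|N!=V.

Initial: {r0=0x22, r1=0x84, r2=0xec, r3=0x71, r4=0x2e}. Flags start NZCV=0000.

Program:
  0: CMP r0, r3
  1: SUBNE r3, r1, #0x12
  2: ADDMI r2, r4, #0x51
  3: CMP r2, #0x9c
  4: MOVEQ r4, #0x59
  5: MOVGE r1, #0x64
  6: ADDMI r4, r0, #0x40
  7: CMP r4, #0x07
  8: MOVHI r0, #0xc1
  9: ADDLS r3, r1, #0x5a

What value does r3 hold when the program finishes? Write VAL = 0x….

0: ✓ CMP  NZCV=1000
1: ✓ SUBNE  r3←0x72
2: ✓ ADDMI  r2←0x7f
3: ✓ CMP  NZCV=1001
4: · MOVEQ
5: ✓ MOVGE  r1←0x64
6: ✓ ADDMI  r4←0x62
7: ✓ CMP  NZCV=0010
8: ✓ MOVHI  r0←0xc1
9: · ADDLS

VAL = 0x72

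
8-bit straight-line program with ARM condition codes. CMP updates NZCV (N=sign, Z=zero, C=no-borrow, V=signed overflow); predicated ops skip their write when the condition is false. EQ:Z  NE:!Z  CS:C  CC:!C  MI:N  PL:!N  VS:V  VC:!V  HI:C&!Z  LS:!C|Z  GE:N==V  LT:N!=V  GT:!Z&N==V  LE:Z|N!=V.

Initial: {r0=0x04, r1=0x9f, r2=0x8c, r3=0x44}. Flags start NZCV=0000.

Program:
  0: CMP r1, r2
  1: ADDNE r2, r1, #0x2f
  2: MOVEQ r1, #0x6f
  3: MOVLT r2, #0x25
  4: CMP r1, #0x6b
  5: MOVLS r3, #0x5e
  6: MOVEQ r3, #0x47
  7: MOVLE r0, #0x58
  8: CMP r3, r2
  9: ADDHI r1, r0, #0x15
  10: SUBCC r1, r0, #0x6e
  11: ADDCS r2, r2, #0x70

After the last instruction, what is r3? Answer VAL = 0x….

VAL = 0x44

[0] flags=0010 → (cmp)
[1] flags=0010 NE?T → r2=0xce
[2] flags=0010 EQ?F → skip
[3] flags=0010 LT?F → skip
[4] flags=0011 → (cmp)
[5] flags=0011 LS?F → skip
[6] flags=0011 EQ?F → skip
[7] flags=0011 LE?T → r0=0x58
[8] flags=0000 → (cmp)
[9] flags=0000 HI?F → skip
[10] flags=0000 CC?T → r1=0xea
[11] flags=0000 CS?F → skip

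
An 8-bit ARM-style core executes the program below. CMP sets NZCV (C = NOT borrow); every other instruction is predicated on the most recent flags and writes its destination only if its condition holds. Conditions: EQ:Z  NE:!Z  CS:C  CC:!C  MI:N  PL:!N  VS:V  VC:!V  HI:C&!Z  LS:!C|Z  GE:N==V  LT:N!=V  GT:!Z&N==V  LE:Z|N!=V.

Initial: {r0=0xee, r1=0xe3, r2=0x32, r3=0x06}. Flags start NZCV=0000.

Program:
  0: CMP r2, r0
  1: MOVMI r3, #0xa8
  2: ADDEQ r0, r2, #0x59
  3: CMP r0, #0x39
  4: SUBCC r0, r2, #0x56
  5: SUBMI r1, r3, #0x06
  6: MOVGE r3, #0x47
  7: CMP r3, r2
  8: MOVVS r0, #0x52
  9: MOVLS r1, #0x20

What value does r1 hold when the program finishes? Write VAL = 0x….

0: ✓ CMP  NZCV=0000
1: · MOVMI
2: · ADDEQ
3: ✓ CMP  NZCV=1010
4: · SUBCC
5: ✓ SUBMI  r1←0x00
6: · MOVGE
7: ✓ CMP  NZCV=1000
8: · MOVVS
9: ✓ MOVLS  r1←0x20

VAL = 0x20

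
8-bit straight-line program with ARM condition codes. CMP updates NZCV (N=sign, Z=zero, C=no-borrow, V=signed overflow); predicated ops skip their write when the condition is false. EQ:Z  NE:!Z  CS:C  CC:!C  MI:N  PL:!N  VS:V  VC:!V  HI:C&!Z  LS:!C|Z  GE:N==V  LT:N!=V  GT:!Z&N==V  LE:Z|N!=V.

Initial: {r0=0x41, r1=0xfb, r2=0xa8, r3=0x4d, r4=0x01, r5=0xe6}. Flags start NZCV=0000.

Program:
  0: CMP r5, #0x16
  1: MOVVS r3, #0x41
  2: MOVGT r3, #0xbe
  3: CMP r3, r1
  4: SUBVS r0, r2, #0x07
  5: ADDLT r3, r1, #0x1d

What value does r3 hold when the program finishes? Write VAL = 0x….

VAL = 0x4d

0: ✓ CMP  NZCV=1010
1: · MOVVS
2: · MOVGT
3: ✓ CMP  NZCV=0000
4: · SUBVS
5: · ADDLT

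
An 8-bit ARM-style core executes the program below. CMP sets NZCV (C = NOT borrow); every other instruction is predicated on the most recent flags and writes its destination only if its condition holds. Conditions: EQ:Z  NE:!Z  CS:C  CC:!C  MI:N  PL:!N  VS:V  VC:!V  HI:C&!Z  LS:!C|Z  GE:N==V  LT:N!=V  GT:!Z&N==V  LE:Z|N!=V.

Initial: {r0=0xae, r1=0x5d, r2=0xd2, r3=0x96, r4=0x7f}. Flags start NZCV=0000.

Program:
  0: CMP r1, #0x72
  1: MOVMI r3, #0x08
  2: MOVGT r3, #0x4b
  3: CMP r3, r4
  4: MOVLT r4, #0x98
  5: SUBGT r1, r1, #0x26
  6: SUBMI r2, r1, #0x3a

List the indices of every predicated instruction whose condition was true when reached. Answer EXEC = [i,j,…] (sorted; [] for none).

[0] flags=1000 → (cmp)
[1] flags=1000 MI?T → r3=0x08
[2] flags=1000 GT?F → skip
[3] flags=1000 → (cmp)
[4] flags=1000 LT?T → r4=0x98
[5] flags=1000 GT?F → skip
[6] flags=1000 MI?T → r2=0x23

EXEC = [1,4,6]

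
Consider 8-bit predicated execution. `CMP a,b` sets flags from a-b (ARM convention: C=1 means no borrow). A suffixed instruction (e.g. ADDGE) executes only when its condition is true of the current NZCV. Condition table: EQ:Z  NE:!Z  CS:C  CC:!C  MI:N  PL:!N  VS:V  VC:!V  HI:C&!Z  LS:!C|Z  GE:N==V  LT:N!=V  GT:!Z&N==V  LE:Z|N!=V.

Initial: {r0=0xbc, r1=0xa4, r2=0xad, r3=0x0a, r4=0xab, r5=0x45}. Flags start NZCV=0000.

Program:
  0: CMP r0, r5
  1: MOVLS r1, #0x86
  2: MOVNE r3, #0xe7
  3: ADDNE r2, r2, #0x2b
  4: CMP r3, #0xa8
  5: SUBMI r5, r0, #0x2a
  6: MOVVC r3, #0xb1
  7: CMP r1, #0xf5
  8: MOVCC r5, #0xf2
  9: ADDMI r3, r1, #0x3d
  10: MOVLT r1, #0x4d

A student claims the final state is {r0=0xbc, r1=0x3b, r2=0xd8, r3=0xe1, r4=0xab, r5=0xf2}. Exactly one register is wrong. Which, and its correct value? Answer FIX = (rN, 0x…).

[0] flags=0011 → (cmp)
[1] flags=0011 LS?F → skip
[2] flags=0011 NE?T → r3=0xe7
[3] flags=0011 NE?T → r2=0xd8
[4] flags=0010 → (cmp)
[5] flags=0010 MI?F → skip
[6] flags=0010 VC?T → r3=0xb1
[7] flags=1000 → (cmp)
[8] flags=1000 CC?T → r5=0xf2
[9] flags=1000 MI?T → r3=0xe1
[10] flags=1000 LT?T → r1=0x4d

FIX = (r1, 0x4d)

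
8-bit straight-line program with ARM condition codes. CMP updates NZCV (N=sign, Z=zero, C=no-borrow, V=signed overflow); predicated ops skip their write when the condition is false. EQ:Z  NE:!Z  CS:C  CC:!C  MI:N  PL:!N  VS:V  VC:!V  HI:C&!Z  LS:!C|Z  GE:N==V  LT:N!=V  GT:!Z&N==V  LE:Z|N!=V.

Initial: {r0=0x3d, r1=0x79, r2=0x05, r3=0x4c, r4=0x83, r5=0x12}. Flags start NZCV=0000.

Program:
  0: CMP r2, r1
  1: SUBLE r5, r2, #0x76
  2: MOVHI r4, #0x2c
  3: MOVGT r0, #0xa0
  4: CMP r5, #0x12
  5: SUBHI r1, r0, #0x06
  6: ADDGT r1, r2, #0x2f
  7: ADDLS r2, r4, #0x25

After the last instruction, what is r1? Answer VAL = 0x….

VAL = 0x37

0: ✓ CMP  NZCV=1000
1: ✓ SUBLE  r5←0x8f
2: · MOVHI
3: · MOVGT
4: ✓ CMP  NZCV=0011
5: ✓ SUBHI  r1←0x37
6: · ADDGT
7: · ADDLS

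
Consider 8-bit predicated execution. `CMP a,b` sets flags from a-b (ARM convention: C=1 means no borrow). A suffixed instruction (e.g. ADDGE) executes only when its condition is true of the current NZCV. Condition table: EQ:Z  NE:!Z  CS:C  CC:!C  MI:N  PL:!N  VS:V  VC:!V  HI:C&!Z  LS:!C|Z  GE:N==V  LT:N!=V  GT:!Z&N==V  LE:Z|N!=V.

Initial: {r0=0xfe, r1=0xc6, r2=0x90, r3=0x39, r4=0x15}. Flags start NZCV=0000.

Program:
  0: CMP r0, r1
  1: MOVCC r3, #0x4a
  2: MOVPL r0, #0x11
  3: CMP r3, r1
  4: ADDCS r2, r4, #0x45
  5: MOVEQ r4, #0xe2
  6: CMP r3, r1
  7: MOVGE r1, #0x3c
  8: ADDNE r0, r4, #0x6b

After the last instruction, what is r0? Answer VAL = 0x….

[0] flags=0010 → (cmp)
[1] flags=0010 CC?F → skip
[2] flags=0010 PL?T → r0=0x11
[3] flags=0000 → (cmp)
[4] flags=0000 CS?F → skip
[5] flags=0000 EQ?F → skip
[6] flags=0000 → (cmp)
[7] flags=0000 GE?T → r1=0x3c
[8] flags=0000 NE?T → r0=0x80

VAL = 0x80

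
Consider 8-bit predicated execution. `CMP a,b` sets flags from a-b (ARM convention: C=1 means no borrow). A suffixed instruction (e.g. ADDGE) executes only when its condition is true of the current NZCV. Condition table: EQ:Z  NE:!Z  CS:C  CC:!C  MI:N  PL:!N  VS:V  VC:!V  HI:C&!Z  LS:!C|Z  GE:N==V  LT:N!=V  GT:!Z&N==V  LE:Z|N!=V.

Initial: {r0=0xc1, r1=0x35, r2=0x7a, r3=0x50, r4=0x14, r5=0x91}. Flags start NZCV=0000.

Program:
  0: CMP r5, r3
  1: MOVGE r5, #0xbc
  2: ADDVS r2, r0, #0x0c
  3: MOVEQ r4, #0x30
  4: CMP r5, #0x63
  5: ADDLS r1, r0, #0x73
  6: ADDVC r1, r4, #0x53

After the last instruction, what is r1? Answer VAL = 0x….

[0] flags=0011 → (cmp)
[1] flags=0011 GE?F → skip
[2] flags=0011 VS?T → r2=0xcd
[3] flags=0011 EQ?F → skip
[4] flags=0011 → (cmp)
[5] flags=0011 LS?F → skip
[6] flags=0011 VC?F → skip

VAL = 0x35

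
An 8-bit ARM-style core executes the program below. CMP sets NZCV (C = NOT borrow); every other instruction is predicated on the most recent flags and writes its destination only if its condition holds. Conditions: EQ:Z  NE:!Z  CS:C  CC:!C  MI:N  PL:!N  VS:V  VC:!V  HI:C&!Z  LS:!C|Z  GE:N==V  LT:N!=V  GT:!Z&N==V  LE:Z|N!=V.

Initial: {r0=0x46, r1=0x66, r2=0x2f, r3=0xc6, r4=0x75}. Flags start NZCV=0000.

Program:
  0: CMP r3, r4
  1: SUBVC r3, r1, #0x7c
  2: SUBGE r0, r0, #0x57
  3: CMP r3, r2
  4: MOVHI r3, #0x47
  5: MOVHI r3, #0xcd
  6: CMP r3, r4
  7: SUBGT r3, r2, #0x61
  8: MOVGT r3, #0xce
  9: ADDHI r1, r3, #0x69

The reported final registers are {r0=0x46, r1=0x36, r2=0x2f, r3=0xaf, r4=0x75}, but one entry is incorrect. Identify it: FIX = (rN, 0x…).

0: ✓ CMP  NZCV=0011
1: · SUBVC
2: · SUBGE
3: ✓ CMP  NZCV=1010
4: ✓ MOVHI  r3←0x47
5: ✓ MOVHI  r3←0xcd
6: ✓ CMP  NZCV=0011
7: · SUBGT
8: · MOVGT
9: ✓ ADDHI  r1←0x36

FIX = (r3, 0xcd)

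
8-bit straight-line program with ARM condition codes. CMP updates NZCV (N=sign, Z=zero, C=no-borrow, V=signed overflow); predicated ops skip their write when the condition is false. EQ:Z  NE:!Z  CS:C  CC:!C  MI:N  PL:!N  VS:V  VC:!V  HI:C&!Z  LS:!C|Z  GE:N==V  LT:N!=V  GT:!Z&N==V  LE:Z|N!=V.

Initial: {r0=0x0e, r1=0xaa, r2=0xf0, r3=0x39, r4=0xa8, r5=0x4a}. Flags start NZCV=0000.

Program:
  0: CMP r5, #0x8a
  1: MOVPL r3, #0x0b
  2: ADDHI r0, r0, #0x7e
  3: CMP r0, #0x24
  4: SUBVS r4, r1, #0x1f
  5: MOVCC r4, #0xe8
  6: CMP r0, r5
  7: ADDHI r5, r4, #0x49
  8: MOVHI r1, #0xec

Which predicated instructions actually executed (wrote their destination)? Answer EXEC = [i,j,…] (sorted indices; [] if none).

EXEC = [5]

[0] flags=1001 → (cmp)
[1] flags=1001 PL?F → skip
[2] flags=1001 HI?F → skip
[3] flags=1000 → (cmp)
[4] flags=1000 VS?F → skip
[5] flags=1000 CC?T → r4=0xe8
[6] flags=1000 → (cmp)
[7] flags=1000 HI?F → skip
[8] flags=1000 HI?F → skip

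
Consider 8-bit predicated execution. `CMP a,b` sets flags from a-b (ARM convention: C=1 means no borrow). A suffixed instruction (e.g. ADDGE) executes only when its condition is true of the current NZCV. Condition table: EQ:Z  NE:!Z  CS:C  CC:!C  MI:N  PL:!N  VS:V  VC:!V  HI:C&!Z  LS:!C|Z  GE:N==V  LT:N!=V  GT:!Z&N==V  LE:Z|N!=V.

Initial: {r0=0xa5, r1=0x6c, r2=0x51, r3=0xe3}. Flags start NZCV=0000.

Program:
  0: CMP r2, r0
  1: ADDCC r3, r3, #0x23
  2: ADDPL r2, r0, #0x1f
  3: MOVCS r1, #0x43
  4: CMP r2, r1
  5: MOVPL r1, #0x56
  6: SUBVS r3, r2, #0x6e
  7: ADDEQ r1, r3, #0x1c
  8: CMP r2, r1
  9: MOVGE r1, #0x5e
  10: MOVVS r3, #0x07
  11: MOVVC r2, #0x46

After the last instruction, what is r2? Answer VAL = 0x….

0: ✓ CMP  NZCV=1001
1: ✓ ADDCC  r3←0x06
2: · ADDPL
3: · MOVCS
4: ✓ CMP  NZCV=1000
5: · MOVPL
6: · SUBVS
7: · ADDEQ
8: ✓ CMP  NZCV=1000
9: · MOVGE
10: · MOVVS
11: ✓ MOVVC  r2←0x46

VAL = 0x46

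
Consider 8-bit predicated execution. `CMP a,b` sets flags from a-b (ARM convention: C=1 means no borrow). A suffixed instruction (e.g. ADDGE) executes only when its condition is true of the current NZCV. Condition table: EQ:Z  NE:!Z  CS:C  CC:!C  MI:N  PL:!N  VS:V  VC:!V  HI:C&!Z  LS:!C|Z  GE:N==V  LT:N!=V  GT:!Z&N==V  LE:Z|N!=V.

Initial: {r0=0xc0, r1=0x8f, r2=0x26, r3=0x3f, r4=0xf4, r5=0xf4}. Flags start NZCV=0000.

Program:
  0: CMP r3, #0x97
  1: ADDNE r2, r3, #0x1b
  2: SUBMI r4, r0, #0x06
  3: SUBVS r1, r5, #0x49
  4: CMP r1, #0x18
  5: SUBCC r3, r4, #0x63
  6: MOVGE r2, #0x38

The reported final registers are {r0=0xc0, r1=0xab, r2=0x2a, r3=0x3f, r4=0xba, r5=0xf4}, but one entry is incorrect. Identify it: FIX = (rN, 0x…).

FIX = (r2, 0x5a)

[0] flags=1001 → (cmp)
[1] flags=1001 NE?T → r2=0x5a
[2] flags=1001 MI?T → r4=0xba
[3] flags=1001 VS?T → r1=0xab
[4] flags=1010 → (cmp)
[5] flags=1010 CC?F → skip
[6] flags=1010 GE?F → skip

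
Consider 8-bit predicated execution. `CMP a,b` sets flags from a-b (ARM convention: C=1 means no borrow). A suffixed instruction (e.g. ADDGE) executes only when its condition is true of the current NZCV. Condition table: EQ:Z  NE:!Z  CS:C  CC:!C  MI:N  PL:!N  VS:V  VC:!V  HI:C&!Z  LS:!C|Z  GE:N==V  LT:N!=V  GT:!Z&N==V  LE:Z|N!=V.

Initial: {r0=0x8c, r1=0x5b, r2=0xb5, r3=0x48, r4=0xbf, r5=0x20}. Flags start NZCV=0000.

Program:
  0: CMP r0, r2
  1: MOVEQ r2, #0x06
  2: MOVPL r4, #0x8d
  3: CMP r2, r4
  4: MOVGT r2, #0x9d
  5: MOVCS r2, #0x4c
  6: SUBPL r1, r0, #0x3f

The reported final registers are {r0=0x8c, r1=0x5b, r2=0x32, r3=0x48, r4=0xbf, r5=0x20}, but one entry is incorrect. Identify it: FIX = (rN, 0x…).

FIX = (r2, 0xb5)

0: ✓ CMP  NZCV=1000
1: · MOVEQ
2: · MOVPL
3: ✓ CMP  NZCV=1000
4: · MOVGT
5: · MOVCS
6: · SUBPL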